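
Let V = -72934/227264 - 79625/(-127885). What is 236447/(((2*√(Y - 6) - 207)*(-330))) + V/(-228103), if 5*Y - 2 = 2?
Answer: 5407966446796596489429/1563131079329558417888 + 236447*I*√130/35367585 ≈ 3.4597 + 0.076226*I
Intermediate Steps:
Y = ⅘ (Y = ⅖ + (⅕)*2 = ⅖ + ⅖ = ⅘ ≈ 0.80000)
V = 876873141/2906365664 (V = -72934*1/227264 - 79625*(-1/127885) = -36467/113632 + 15925/25577 = 876873141/2906365664 ≈ 0.30171)
236447/(((2*√(Y - 6) - 207)*(-330))) + V/(-228103) = 236447/(((2*√(⅘ - 6) - 207)*(-330))) + (876873141/2906365664)/(-228103) = 236447/(((2*√(-26/5) - 207)*(-330))) + (876873141/2906365664)*(-1/228103) = 236447/(((2*(I*√130/5) - 207)*(-330))) - 876873141/662950727055392 = 236447/(((2*I*√130/5 - 207)*(-330))) - 876873141/662950727055392 = 236447/(((-207 + 2*I*√130/5)*(-330))) - 876873141/662950727055392 = 236447/(68310 - 132*I*√130) - 876873141/662950727055392 = -876873141/662950727055392 + 236447/(68310 - 132*I*√130)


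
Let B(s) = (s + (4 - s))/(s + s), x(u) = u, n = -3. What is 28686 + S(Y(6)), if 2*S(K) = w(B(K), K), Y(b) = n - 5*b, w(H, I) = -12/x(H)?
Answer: 28785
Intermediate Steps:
B(s) = 2/s (B(s) = 4/((2*s)) = 4*(1/(2*s)) = 2/s)
w(H, I) = -12/H
Y(b) = -3 - 5*b
S(K) = -3*K (S(K) = (-12*K/2)/2 = (-6*K)/2 = -3*K)
28686 + S(Y(6)) = 28686 - 3*(-3 - 5*6) = 28686 - 3*(-3 - 30) = 28686 - 3*(-33) = 28686 + 99 = 28785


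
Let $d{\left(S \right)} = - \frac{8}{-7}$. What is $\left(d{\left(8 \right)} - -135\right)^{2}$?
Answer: $\frac{908209}{49} \approx 18535.0$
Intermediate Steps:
$d{\left(S \right)} = \frac{8}{7}$ ($d{\left(S \right)} = \left(-8\right) \left(- \frac{1}{7}\right) = \frac{8}{7}$)
$\left(d{\left(8 \right)} - -135\right)^{2} = \left(\frac{8}{7} - -135\right)^{2} = \left(\frac{8}{7} + 135\right)^{2} = \left(\frac{953}{7}\right)^{2} = \frac{908209}{49}$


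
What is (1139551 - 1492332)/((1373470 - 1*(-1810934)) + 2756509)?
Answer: -32071/540083 ≈ -0.059382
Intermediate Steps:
(1139551 - 1492332)/((1373470 - 1*(-1810934)) + 2756509) = -352781/((1373470 + 1810934) + 2756509) = -352781/(3184404 + 2756509) = -352781/5940913 = -352781*1/5940913 = -32071/540083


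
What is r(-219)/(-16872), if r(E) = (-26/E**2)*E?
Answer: -13/1847484 ≈ -7.0366e-6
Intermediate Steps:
r(E) = -26/E (r(E) = (-26/E**2)*E = -26/E)
r(-219)/(-16872) = -26/(-219)/(-16872) = -26*(-1/219)*(-1/16872) = (26/219)*(-1/16872) = -13/1847484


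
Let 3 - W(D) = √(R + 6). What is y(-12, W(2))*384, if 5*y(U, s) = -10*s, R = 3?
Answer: 0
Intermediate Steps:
W(D) = 0 (W(D) = 3 - √(3 + 6) = 3 - √9 = 3 - 1*3 = 3 - 3 = 0)
y(U, s) = -2*s (y(U, s) = (-10*s)/5 = -2*s)
y(-12, W(2))*384 = -2*0*384 = 0*384 = 0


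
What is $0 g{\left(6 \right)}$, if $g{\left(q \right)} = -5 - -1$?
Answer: $0$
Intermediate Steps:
$g{\left(q \right)} = -4$ ($g{\left(q \right)} = -5 + 1 = -4$)
$0 g{\left(6 \right)} = 0 \left(-4\right) = 0$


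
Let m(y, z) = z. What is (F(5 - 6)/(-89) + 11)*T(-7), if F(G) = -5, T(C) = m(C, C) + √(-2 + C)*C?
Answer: -6888/89 - 20664*I/89 ≈ -77.393 - 232.18*I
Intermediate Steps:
T(C) = C + C*√(-2 + C) (T(C) = C + √(-2 + C)*C = C + C*√(-2 + C))
(F(5 - 6)/(-89) + 11)*T(-7) = (-5/(-89) + 11)*(-7*(1 + √(-2 - 7))) = (-5*(-1/89) + 11)*(-7*(1 + √(-9))) = (5/89 + 11)*(-7*(1 + 3*I)) = 984*(-7 - 21*I)/89 = -6888/89 - 20664*I/89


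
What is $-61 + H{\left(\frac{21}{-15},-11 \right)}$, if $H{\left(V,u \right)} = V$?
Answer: $- \frac{312}{5} \approx -62.4$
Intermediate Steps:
$-61 + H{\left(\frac{21}{-15},-11 \right)} = -61 + \frac{21}{-15} = -61 + 21 \left(- \frac{1}{15}\right) = -61 - \frac{7}{5} = - \frac{312}{5}$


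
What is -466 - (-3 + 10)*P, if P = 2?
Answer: -480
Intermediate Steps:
-466 - (-3 + 10)*P = -466 - (-3 + 10)*2 = -466 - 7*2 = -466 - 1*14 = -466 - 14 = -480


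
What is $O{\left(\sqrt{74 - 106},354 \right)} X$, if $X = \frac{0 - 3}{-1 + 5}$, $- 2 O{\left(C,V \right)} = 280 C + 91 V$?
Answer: $\frac{48321}{4} + 420 i \sqrt{2} \approx 12080.0 + 593.97 i$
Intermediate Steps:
$O{\left(C,V \right)} = - 140 C - \frac{91 V}{2}$ ($O{\left(C,V \right)} = - \frac{280 C + 91 V}{2} = - \frac{91 V + 280 C}{2} = - 140 C - \frac{91 V}{2}$)
$X = - \frac{3}{4} \approx -0.75$
$O{\left(\sqrt{74 - 106},354 \right)} X = \left(- 140 \sqrt{74 - 106} - 16107\right) \left(- \frac{3}{4}\right) = \left(- 140 \sqrt{-32} - 16107\right) \left(- \frac{3}{4}\right) = \left(- 140 \cdot 4 i \sqrt{2} - 16107\right) \left(- \frac{3}{4}\right) = \left(- 560 i \sqrt{2} - 16107\right) \left(- \frac{3}{4}\right) = \left(-16107 - 560 i \sqrt{2}\right) \left(- \frac{3}{4}\right) = \frac{48321}{4} + 420 i \sqrt{2}$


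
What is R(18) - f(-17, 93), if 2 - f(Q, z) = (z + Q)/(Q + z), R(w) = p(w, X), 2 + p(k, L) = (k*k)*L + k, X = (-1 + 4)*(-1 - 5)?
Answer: -5817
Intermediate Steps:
X = -18 (X = 3*(-6) = -18)
p(k, L) = -2 + k + L*k**2 (p(k, L) = -2 + ((k*k)*L + k) = -2 + (k**2*L + k) = -2 + (L*k**2 + k) = -2 + (k + L*k**2) = -2 + k + L*k**2)
R(w) = -2 + w - 18*w**2
f(Q, z) = 1 (f(Q, z) = 2 - (z + Q)/(Q + z) = 2 - (Q + z)/(Q + z) = 2 - 1*1 = 2 - 1 = 1)
R(18) - f(-17, 93) = (-2 + 18 - 18*18**2) - 1*1 = (-2 + 18 - 18*324) - 1 = (-2 + 18 - 5832) - 1 = -5816 - 1 = -5817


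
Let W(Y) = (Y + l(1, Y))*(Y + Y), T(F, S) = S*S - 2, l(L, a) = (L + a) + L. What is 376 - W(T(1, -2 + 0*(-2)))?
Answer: 352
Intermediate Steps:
l(L, a) = a + 2*L
T(F, S) = -2 + S**2 (T(F, S) = S**2 - 2 = -2 + S**2)
W(Y) = 2*Y*(2 + 2*Y) (W(Y) = (Y + (Y + 2*1))*(Y + Y) = (Y + (Y + 2))*(2*Y) = (Y + (2 + Y))*(2*Y) = (2 + 2*Y)*(2*Y) = 2*Y*(2 + 2*Y))
376 - W(T(1, -2 + 0*(-2))) = 376 - 4*(-2 + (-2 + 0*(-2))**2)*(1 + (-2 + (-2 + 0*(-2))**2)) = 376 - 4*(-2 + (-2 + 0)**2)*(1 + (-2 + (-2 + 0)**2)) = 376 - 4*(-2 + (-2)**2)*(1 + (-2 + (-2)**2)) = 376 - 4*(-2 + 4)*(1 + (-2 + 4)) = 376 - 4*2*(1 + 2) = 376 - 4*2*3 = 376 - 1*24 = 376 - 24 = 352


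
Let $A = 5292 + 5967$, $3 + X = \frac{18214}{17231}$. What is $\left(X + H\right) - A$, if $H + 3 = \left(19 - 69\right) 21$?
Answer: $- \frac{212181551}{17231} \approx -12314.0$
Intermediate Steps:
$X = - \frac{33479}{17231}$ ($X = -3 + \frac{18214}{17231} = - \frac{33479}{17231} \approx -1.943$)
$A = 11259$
$H = -1053$ ($H = -3 + \left(19 - 69\right) 21 = -3 - 1050 = -1053$)
$\left(X + H\right) - A = \left(- \frac{33479}{17231} - 1053\right) - 11259 = - \frac{18177722}{17231} - 11259 = - \frac{212181551}{17231}$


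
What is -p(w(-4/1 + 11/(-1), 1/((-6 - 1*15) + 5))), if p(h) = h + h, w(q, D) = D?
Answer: 1/8 ≈ 0.12500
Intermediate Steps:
p(h) = 2*h
-p(w(-4/1 + 11/(-1), 1/((-6 - 1*15) + 5))) = -2/((-6 - 1*15) + 5) = -2/((-6 - 15) + 5) = -2/(-21 + 5) = -2/(-16) = -2*(-1)/16 = -1*(-1/8) = 1/8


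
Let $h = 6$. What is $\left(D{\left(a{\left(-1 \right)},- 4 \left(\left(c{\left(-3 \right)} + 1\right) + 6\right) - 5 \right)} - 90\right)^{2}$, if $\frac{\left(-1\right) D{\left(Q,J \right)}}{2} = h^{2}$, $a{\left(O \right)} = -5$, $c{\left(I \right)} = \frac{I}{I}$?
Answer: $26244$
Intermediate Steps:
$c{\left(I \right)} = 1$
$D{\left(Q,J \right)} = -72$ ($D{\left(Q,J \right)} = - 2 \cdot 6^{2} = \left(-2\right) 36 = -72$)
$\left(D{\left(a{\left(-1 \right)},- 4 \left(\left(c{\left(-3 \right)} + 1\right) + 6\right) - 5 \right)} - 90\right)^{2} = \left(-72 - 90\right)^{2} = \left(-162\right)^{2} = 26244$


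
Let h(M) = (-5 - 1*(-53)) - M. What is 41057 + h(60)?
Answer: 41045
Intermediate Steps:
h(M) = 48 - M (h(M) = (-5 + 53) - M = 48 - M)
41057 + h(60) = 41057 + (48 - 1*60) = 41057 + (48 - 60) = 41057 - 12 = 41045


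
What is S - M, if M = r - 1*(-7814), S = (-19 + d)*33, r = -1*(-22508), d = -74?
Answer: -33391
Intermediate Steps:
r = 22508
S = -3069 (S = (-19 - 74)*33 = -93*33 = -3069)
M = 30322 (M = 22508 - 1*(-7814) = 22508 + 7814 = 30322)
S - M = -3069 - 1*30322 = -3069 - 30322 = -33391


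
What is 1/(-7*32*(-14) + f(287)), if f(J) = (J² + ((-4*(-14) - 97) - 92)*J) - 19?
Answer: 1/47315 ≈ 2.1135e-5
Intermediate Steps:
f(J) = -19 + J² - 133*J (f(J) = (J² + ((56 - 97) - 92)*J) - 19 = (J² + (-41 - 92)*J) - 19 = (J² - 133*J) - 19 = -19 + J² - 133*J)
1/(-7*32*(-14) + f(287)) = 1/(-7*32*(-14) + (-19 + 287² - 133*287)) = 1/(-224*(-14) + (-19 + 82369 - 38171)) = 1/(3136 + 44179) = 1/47315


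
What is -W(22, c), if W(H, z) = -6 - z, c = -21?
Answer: -15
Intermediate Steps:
-W(22, c) = -(-6 - 1*(-21)) = -(-6 + 21) = -1*15 = -15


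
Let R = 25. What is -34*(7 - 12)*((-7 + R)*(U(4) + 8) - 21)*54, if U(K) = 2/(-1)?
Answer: 798660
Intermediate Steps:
U(K) = -2 (U(K) = 2*(-1) = -2)
-34*(7 - 12)*((-7 + R)*(U(4) + 8) - 21)*54 = -34*(7 - 12)*((-7 + 25)*(-2 + 8) - 21)*54 = -(-170)*(18*6 - 21)*54 = -(-170)*(108 - 21)*54 = -(-170)*87*54 = -34*(-435)*54 = 14790*54 = 798660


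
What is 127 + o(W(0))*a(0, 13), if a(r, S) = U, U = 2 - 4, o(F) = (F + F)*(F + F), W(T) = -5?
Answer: -73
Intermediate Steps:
o(F) = 4*F² (o(F) = (2*F)*(2*F) = 4*F²)
U = -2
a(r, S) = -2
127 + o(W(0))*a(0, 13) = 127 + (4*(-5)²)*(-2) = 127 + (4*25)*(-2) = 127 + 100*(-2) = 127 - 200 = -73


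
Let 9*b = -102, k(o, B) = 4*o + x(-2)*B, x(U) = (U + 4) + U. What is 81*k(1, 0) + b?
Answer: 938/3 ≈ 312.67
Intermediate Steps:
x(U) = 4 + 2*U (x(U) = (4 + U) + U = 4 + 2*U)
k(o, B) = 4*o (k(o, B) = 4*o + (4 + 2*(-2))*B = 4*o + (4 - 4)*B = 4*o + 0*B = 4*o + 0 = 4*o)
b = -34/3 (b = (⅑)*(-102) = -34/3 ≈ -11.333)
81*k(1, 0) + b = 81*(4*1) - 34/3 = 81*4 - 34/3 = 324 - 34/3 = 938/3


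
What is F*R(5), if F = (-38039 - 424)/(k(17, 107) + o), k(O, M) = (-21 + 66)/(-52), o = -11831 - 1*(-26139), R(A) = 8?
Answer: -16000608/743971 ≈ -21.507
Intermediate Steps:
o = 14308 (o = -11831 + 26139 = 14308)
k(O, M) = -45/52 (k(O, M) = 45*(-1/52) = -45/52)
F = -2000076/743971 (F = (-38039 - 424)/(-45/52 + 14308) = -38463/743971/52 = -38463*52/743971 = -2000076/743971 ≈ -2.6884)
F*R(5) = -2000076/743971*8 = -16000608/743971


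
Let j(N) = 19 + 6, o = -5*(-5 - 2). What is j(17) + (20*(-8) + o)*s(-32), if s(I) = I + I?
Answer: 8025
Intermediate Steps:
o = 35 (o = -5*(-7) = 35)
j(N) = 25
s(I) = 2*I
j(17) + (20*(-8) + o)*s(-32) = 25 + (20*(-8) + 35)*(2*(-32)) = 25 + (-160 + 35)*(-64) = 25 - 125*(-64) = 25 + 8000 = 8025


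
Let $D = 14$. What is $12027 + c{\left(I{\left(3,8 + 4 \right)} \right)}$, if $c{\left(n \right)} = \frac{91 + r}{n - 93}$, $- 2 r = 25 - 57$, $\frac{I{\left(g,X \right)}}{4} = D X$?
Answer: $\frac{6963740}{579} \approx 12027.0$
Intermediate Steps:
$I{\left(g,X \right)} = 56 X$ ($I{\left(g,X \right)} = 4 \cdot 14 X = 56 X$)
$r = 16$ ($r = - \frac{25 - 57}{2} = \left(- \frac{1}{2}\right) \left(-32\right) = 16$)
$c{\left(n \right)} = \frac{107}{-93 + n}$ ($c{\left(n \right)} = \frac{91 + 16}{n - 93} = \frac{107}{-93 + n}$)
$12027 + c{\left(I{\left(3,8 + 4 \right)} \right)} = 12027 + \frac{107}{-93 + 56 \left(8 + 4\right)} = 12027 + \frac{107}{-93 + 56 \cdot 12} = 12027 + \frac{107}{-93 + 672} = 12027 + \frac{107}{579} = \frac{6963740}{579}$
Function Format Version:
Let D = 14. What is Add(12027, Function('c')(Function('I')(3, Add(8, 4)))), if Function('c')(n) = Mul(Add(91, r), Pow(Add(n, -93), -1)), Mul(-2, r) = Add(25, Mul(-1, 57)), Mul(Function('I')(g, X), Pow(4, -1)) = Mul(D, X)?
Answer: Rational(6963740, 579) ≈ 12027.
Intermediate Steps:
Function('I')(g, X) = Mul(56, X) (Function('I')(g, X) = Mul(4, Mul(14, X)) = Mul(56, X))
r = 16 (r = Mul(Rational(-1, 2), Add(25, Mul(-1, 57))) = Mul(Rational(-1, 2), Add(25, -57)) = Mul(Rational(-1, 2), -32) = 16)
Function('c')(n) = Mul(107, Pow(Add(-93, n), -1)) (Function('c')(n) = Mul(Add(91, 16), Pow(Add(n, -93), -1)) = Mul(107, Pow(Add(-93, n), -1)))
Add(12027, Function('c')(Function('I')(3, Add(8, 4)))) = Add(12027, Mul(107, Pow(Add(-93, Mul(56, Add(8, 4))), -1))) = Add(12027, Mul(107, Pow(Add(-93, Mul(56, 12)), -1))) = Add(12027, Mul(107, Pow(Add(-93, 672), -1))) = Add(12027, Mul(107, Pow(579, -1))) = Add(12027, Mul(107, Rational(1, 579))) = Add(12027, Rational(107, 579)) = Rational(6963740, 579)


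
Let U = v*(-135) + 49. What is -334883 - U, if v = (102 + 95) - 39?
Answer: -313602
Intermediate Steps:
v = 158 (v = 197 - 39 = 158)
U = -21281 (U = 158*(-135) + 49 = -21330 + 49 = -21281)
-334883 - U = -334883 - 1*(-21281) = -334883 + 21281 = -313602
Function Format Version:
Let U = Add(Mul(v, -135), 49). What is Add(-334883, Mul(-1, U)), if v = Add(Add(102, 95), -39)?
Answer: -313602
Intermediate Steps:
v = 158 (v = Add(197, -39) = 158)
U = -21281 (U = Add(Mul(158, -135), 49) = Add(-21330, 49) = -21281)
Add(-334883, Mul(-1, U)) = Add(-334883, Mul(-1, -21281)) = Add(-334883, 21281) = -313602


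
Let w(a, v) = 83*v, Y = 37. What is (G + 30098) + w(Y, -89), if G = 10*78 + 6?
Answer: 23497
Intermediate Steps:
G = 786 (G = 780 + 6 = 786)
(G + 30098) + w(Y, -89) = (786 + 30098) + 83*(-89) = 30884 - 7387 = 23497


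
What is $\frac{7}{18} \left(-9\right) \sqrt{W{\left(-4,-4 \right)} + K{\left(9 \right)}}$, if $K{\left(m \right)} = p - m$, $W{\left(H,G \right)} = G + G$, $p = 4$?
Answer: $- \frac{7 i \sqrt{13}}{2} \approx - 12.619 i$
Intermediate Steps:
$W{\left(H,G \right)} = 2 G$
$K{\left(m \right)} = 4 - m$
$\frac{7}{18} \left(-9\right) \sqrt{W{\left(-4,-4 \right)} + K{\left(9 \right)}} = \frac{7}{18} \left(-9\right) \sqrt{2 \left(-4\right) + \left(4 - 9\right)} = 7 \cdot \frac{1}{18} \left(-9\right) \sqrt{-8 + \left(4 - 9\right)} = \frac{7}{18} \left(-9\right) \sqrt{-8 - 5} = - \frac{7 \sqrt{-13}}{2} = - \frac{7 i \sqrt{13}}{2}$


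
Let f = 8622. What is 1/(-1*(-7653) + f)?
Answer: 1/16275 ≈ 6.1444e-5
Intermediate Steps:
1/(-1*(-7653) + f) = 1/(-1*(-7653) + 8622) = 1/(7653 + 8622) = 1/16275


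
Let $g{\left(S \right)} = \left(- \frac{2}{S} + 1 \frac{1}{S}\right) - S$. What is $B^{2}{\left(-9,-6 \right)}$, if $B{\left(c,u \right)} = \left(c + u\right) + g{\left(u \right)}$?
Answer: $\frac{2809}{36} \approx 78.028$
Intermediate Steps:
$g{\left(S \right)} = - S - \frac{1}{S}$ ($g{\left(S \right)} = \left(- \frac{2}{S} + \frac{1}{S}\right) - S = - \frac{1}{S} - S = - S - \frac{1}{S}$)
$B{\left(c,u \right)} = c - \frac{1}{u}$ ($B{\left(c,u \right)} = \left(c + u\right) - \left(u + \frac{1}{u}\right) = c - \frac{1}{u}$)
$B^{2}{\left(-9,-6 \right)} = \left(-9 - \frac{1}{-6}\right)^{2} = \left(-9 - - \frac{1}{6}\right)^{2} = \left(-9 + \frac{1}{6}\right)^{2} = \left(- \frac{53}{6}\right)^{2} = \frac{2809}{36}$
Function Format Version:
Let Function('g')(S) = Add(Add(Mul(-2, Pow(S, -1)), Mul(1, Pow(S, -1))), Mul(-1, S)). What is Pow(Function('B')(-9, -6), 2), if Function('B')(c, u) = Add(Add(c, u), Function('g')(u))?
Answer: Rational(2809, 36) ≈ 78.028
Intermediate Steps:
Function('g')(S) = Add(Mul(-1, S), Mul(-1, Pow(S, -1))) (Function('g')(S) = Add(Add(Mul(-2, Pow(S, -1)), Pow(S, -1)), Mul(-1, S)) = Add(Mul(-1, Pow(S, -1)), Mul(-1, S)) = Add(Mul(-1, S), Mul(-1, Pow(S, -1))))
Function('B')(c, u) = Add(c, Mul(-1, Pow(u, -1))) (Function('B')(c, u) = Add(Add(c, u), Add(Mul(-1, u), Mul(-1, Pow(u, -1)))) = Add(c, Mul(-1, Pow(u, -1))))
Pow(Function('B')(-9, -6), 2) = Pow(Add(-9, Mul(-1, Pow(-6, -1))), 2) = Pow(Add(-9, Mul(-1, Rational(-1, 6))), 2) = Pow(Add(-9, Rational(1, 6)), 2) = Pow(Rational(-53, 6), 2) = Rational(2809, 36)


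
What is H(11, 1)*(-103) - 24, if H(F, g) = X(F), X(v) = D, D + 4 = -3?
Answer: 697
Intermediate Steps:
D = -7 (D = -4 - 3 = -7)
X(v) = -7
H(F, g) = -7
H(11, 1)*(-103) - 24 = -7*(-103) - 24 = 721 - 24 = 697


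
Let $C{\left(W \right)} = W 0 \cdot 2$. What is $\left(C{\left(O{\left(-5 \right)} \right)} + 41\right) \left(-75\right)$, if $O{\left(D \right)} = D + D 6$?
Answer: $-3075$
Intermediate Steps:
$O{\left(D \right)} = 7 D$ ($O{\left(D \right)} = D + 6 D = 7 D$)
$C{\left(W \right)} = 0$ ($C{\left(W \right)} = 0 \cdot 2 = 0$)
$\left(C{\left(O{\left(-5 \right)} \right)} + 41\right) \left(-75\right) = \left(0 + 41\right) \left(-75\right) = 41 \left(-75\right) = -3075$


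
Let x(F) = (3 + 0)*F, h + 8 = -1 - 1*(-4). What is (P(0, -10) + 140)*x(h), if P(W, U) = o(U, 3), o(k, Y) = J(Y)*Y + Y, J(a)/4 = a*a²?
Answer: -7005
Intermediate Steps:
J(a) = 4*a³ (J(a) = 4*(a*a²) = 4*a³)
o(k, Y) = Y + 4*Y⁴ (o(k, Y) = (4*Y³)*Y + Y = 4*Y⁴ + Y = Y + 4*Y⁴)
h = -5 (h = -8 + (-1 - 1*(-4)) = -8 + (-1 + 4) = -8 + 3 = -5)
P(W, U) = 327 (P(W, U) = 3 + 4*3⁴ = 3 + 4*81 = 3 + 324 = 327)
x(F) = 3*F
(P(0, -10) + 140)*x(h) = (327 + 140)*(3*(-5)) = 467*(-15) = -7005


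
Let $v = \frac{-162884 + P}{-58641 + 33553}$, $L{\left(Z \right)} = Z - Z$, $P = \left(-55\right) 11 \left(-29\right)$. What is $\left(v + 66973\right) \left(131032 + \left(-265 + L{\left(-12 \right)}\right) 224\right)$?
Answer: $\frac{15054380744517}{3136} \approx 4.8005 \cdot 10^{9}$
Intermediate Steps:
$P = 17545$ ($P = \left(-605\right) \left(-29\right) = 17545$)
$L{\left(Z \right)} = 0$
$v = \frac{145339}{25088}$ ($v = \frac{-162884 + 17545}{-58641 + 33553} = - \frac{145339}{-25088} = \left(-145339\right) \left(- \frac{1}{25088}\right) = \frac{145339}{25088} \approx 5.7932$)
$\left(v + 66973\right) \left(131032 + \left(-265 + L{\left(-12 \right)}\right) 224\right) = \left(\frac{145339}{25088} + 66973\right) \left(131032 + \left(-265 + 0\right) 224\right) = \frac{1680363963 \left(131032 - 59360\right)}{25088} = \frac{1680363963}{25088} \cdot 71672 = \frac{15054380744517}{3136}$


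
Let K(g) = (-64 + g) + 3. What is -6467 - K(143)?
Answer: -6549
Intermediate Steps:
K(g) = -61 + g
-6467 - K(143) = -6467 - (-61 + 143) = -6467 - 1*82 = -6467 - 82 = -6549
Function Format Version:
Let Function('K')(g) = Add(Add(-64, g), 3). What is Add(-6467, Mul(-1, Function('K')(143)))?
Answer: -6549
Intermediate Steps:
Function('K')(g) = Add(-61, g)
Add(-6467, Mul(-1, Function('K')(143))) = Add(-6467, Mul(-1, Add(-61, 143))) = Add(-6467, Mul(-1, 82)) = Add(-6467, -82) = -6549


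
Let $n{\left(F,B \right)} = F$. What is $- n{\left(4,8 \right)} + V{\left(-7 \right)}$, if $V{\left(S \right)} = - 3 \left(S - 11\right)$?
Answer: $50$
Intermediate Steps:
$V{\left(S \right)} = 33 - 3 S$ ($V{\left(S \right)} = - 3 \left(-11 + S\right) = 33 - 3 S$)
$- n{\left(4,8 \right)} + V{\left(-7 \right)} = \left(-1\right) 4 + \left(33 - -21\right) = -4 + \left(33 + 21\right) = -4 + 54 = 50$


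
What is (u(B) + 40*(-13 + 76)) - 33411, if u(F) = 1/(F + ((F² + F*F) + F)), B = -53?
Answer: -170271191/5512 ≈ -30891.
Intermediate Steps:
u(F) = 1/(2*F + 2*F²) (u(F) = 1/(F + ((F² + F²) + F)) = 1/(F + (2*F² + F)) = 1/(F + (F + 2*F²)) = 1/(2*F + 2*F²))
(u(B) + 40*(-13 + 76)) - 33411 = ((½)/(-53*(1 - 53)) + 40*(-13 + 76)) - 33411 = ((½)*(-1/53)/(-52) + 40*63) - 33411 = ((½)*(-1/53)*(-1/52) + 2520) - 33411 = (1/5512 + 2520) - 33411 = 13890241/5512 - 33411 = -170271191/5512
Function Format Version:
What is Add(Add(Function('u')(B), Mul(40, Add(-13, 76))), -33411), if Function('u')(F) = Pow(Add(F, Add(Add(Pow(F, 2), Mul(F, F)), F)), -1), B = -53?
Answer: Rational(-170271191, 5512) ≈ -30891.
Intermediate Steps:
Function('u')(F) = Pow(Add(Mul(2, F), Mul(2, Pow(F, 2))), -1) (Function('u')(F) = Pow(Add(F, Add(Add(Pow(F, 2), Pow(F, 2)), F)), -1) = Pow(Add(F, Add(Mul(2, Pow(F, 2)), F)), -1) = Pow(Add(F, Add(F, Mul(2, Pow(F, 2)))), -1) = Pow(Add(Mul(2, F), Mul(2, Pow(F, 2))), -1))
Add(Add(Function('u')(B), Mul(40, Add(-13, 76))), -33411) = Add(Add(Mul(Rational(1, 2), Pow(-53, -1), Pow(Add(1, -53), -1)), Mul(40, Add(-13, 76))), -33411) = Add(Add(Mul(Rational(1, 2), Rational(-1, 53), Pow(-52, -1)), Mul(40, 63)), -33411) = Add(Add(Mul(Rational(1, 2), Rational(-1, 53), Rational(-1, 52)), 2520), -33411) = Add(Add(Rational(1, 5512), 2520), -33411) = Add(Rational(13890241, 5512), -33411) = Rational(-170271191, 5512)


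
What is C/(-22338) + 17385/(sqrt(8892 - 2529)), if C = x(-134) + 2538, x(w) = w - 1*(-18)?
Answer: -1211/11169 + 5795*sqrt(707)/707 ≈ 217.83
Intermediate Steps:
x(w) = 18 + w (x(w) = w + 18 = 18 + w)
C = 2422 (C = (18 - 134) + 2538 = -116 + 2538 = 2422)
C/(-22338) + 17385/(sqrt(8892 - 2529)) = 2422/(-22338) + 17385/(sqrt(8892 - 2529)) = 2422*(-1/22338) + 17385/(sqrt(6363)) = -1211/11169 + 17385/((3*sqrt(707))) = -1211/11169 + 17385*(sqrt(707)/2121) = -1211/11169 + 5795*sqrt(707)/707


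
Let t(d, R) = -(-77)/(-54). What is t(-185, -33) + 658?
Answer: 35455/54 ≈ 656.57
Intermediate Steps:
t(d, R) = -77/54 (t(d, R) = -(-77)*(-1)/54 = -1*77/54 = -77/54)
t(-185, -33) + 658 = -77/54 + 658 = 35455/54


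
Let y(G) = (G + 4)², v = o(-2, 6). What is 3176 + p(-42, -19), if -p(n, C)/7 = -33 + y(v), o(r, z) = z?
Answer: 2707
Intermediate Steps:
v = 6
y(G) = (4 + G)²
p(n, C) = -469 (p(n, C) = -7*(-33 + (4 + 6)²) = -7*(-33 + 10²) = -7*(-33 + 100) = -7*67 = -469)
3176 + p(-42, -19) = 3176 - 469 = 2707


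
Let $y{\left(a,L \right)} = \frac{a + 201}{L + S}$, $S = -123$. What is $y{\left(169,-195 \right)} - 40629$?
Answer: $- \frac{6460196}{159} \approx -40630.0$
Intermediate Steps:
$y{\left(a,L \right)} = \frac{201 + a}{-123 + L}$ ($y{\left(a,L \right)} = \frac{a + 201}{L - 123} = \frac{201 + a}{-123 + L}$)
$y{\left(169,-195 \right)} - 40629 = \frac{201 + 169}{-123 - 195} - 40629 = \frac{1}{-318} \cdot 370 - 40629 = \left(- \frac{1}{318}\right) 370 - 40629 = - \frac{185}{159} - 40629 = - \frac{6460196}{159}$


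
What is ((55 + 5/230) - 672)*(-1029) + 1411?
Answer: 29268955/46 ≈ 6.3628e+5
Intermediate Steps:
((55 + 5/230) - 672)*(-1029) + 1411 = ((55 + 5*(1/230)) - 672)*(-1029) + 1411 = ((55 + 1/46) - 672)*(-1029) + 1411 = (2531/46 - 672)*(-1029) + 1411 = -28381/46*(-1029) + 1411 = 29204049/46 + 1411 = 29268955/46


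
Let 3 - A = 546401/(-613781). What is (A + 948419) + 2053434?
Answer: 1842482723937/613781 ≈ 3.0019e+6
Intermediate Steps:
A = 2387744/613781 (A = 3 - 546401/(-613781) = 3 - 546401*(-1)/613781 = 3 - 1*(-546401/613781) = 3 + 546401/613781 = 2387744/613781 ≈ 3.8902)
(A + 948419) + 2053434 = (2387744/613781 + 948419) + 2053434 = 582123949983/613781 + 2053434 = 1842482723937/613781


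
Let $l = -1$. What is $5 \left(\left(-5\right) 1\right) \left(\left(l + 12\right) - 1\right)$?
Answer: $-250$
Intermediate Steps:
$5 \left(\left(-5\right) 1\right) \left(\left(l + 12\right) - 1\right) = 5 \left(\left(-5\right) 1\right) \left(\left(-1 + 12\right) - 1\right) = 5 \left(-5\right) \left(11 - 1\right) = \left(-25\right) 10 = -250$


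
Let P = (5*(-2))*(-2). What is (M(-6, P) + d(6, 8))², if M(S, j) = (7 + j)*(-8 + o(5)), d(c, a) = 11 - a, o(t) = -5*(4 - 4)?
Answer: 45369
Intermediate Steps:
o(t) = 0 (o(t) = -5*0 = 0)
P = 20 (P = -10*(-2) = 20)
M(S, j) = -56 - 8*j (M(S, j) = (7 + j)*(-8 + 0) = (7 + j)*(-8) = -56 - 8*j)
(M(-6, P) + d(6, 8))² = ((-56 - 8*20) + (11 - 1*8))² = ((-56 - 160) + (11 - 8))² = (-216 + 3)² = (-213)² = 45369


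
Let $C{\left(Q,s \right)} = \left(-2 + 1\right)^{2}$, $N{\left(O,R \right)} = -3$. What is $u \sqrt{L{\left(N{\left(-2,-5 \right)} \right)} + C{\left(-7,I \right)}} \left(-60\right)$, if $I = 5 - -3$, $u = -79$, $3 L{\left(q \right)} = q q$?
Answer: $9480$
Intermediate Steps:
$L{\left(q \right)} = \frac{q^{2}}{3}$ ($L{\left(q \right)} = \frac{q q}{3} = \frac{q^{2}}{3}$)
$I = 8$ ($I = 5 + 3 = 8$)
$C{\left(Q,s \right)} = 1$ ($C{\left(Q,s \right)} = \left(-1\right)^{2} = 1$)
$u \sqrt{L{\left(N{\left(-2,-5 \right)} \right)} + C{\left(-7,I \right)}} \left(-60\right) = - 79 \sqrt{\frac{\left(-3\right)^{2}}{3} + 1} \left(-60\right) = - 79 \sqrt{\frac{1}{3} \cdot 9 + 1} \left(-60\right) = - 79 \sqrt{3 + 1} \left(-60\right) = - 79 \sqrt{4} \left(-60\right) = \left(-79\right) 2 \left(-60\right) = \left(-158\right) \left(-60\right) = 9480$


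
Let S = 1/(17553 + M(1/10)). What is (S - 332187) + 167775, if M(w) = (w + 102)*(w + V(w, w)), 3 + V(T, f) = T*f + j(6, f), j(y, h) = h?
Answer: -2839089597092/17268141 ≈ -1.6441e+5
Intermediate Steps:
V(T, f) = -3 + f + T*f (V(T, f) = -3 + (T*f + f) = -3 + (f + T*f) = -3 + f + T*f)
M(w) = (102 + w)*(-3 + w² + 2*w) (M(w) = (w + 102)*(w + (-3 + w + w*w)) = (102 + w)*(w + (-3 + w + w²)) = (102 + w)*(-3 + w² + 2*w))
S = 1000/17268141 (S = 1/(17553 + (-306 + (1/10)³ + 104*(1/10)² + 201/10)) = 1/(17553 + (-306 + (⅒)³ + 104*(⅒)² + 201*(⅒))) = 1/(17553 + (-306 + 1/1000 + 104*(1/100) + 201/10)) = 1/(17553 + (-306 + 1/1000 + 26/25 + 201/10)) = 1/(17553 - 284859/1000) = 1/(17268141/1000) = 1000/17268141 ≈ 5.7910e-5)
(S - 332187) + 167775 = (1000/17268141 - 332187) + 167775 = -5736251953367/17268141 + 167775 = -2839089597092/17268141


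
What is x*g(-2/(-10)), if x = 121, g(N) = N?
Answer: 121/5 ≈ 24.200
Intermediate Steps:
x*g(-2/(-10)) = 121*(-2/(-10)) = 121*(-2*(-⅒)) = 121*(⅕) = 121/5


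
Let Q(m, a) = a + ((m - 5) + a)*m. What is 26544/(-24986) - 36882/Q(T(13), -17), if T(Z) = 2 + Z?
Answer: 229573821/762073 ≈ 301.25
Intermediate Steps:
Q(m, a) = a + m*(-5 + a + m) (Q(m, a) = a + ((-5 + m) + a)*m = a + (-5 + a + m)*m = a + m*(-5 + a + m))
26544/(-24986) - 36882/Q(T(13), -17) = 26544/(-24986) - 36882/(-17 + (2 + 13)**2 - 5*(2 + 13) - 17*(2 + 13)) = 26544*(-1/24986) - 36882/(-17 + 15**2 - 5*15 - 17*15) = -13272/12493 - 36882/(-17 + 225 - 75 - 255) = -13272/12493 - 36882/(-122) = -13272/12493 - 36882*(-1/122) = -13272/12493 + 18441/61 = 229573821/762073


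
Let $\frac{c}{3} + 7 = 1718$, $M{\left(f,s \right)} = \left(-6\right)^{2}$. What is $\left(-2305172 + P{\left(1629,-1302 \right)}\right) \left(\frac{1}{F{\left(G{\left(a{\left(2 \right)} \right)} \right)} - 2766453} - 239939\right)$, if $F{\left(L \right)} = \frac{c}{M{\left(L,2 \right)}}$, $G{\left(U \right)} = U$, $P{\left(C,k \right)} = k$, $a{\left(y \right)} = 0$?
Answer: $\frac{18370947920029635038}{33195725} \approx 5.5341 \cdot 10^{11}$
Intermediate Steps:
$M{\left(f,s \right)} = 36$
$c = 5133$ ($c = -21 + 3 \cdot 1718 = -21 + 5154 = 5133$)
$F{\left(L \right)} = \frac{1711}{12}$ ($F{\left(L \right)} = \frac{5133}{36} = 5133 \cdot \frac{1}{36} = \frac{1711}{12}$)
$\left(-2305172 + P{\left(1629,-1302 \right)}\right) \left(\frac{1}{F{\left(G{\left(a{\left(2 \right)} \right)} \right)} - 2766453} - 239939\right) = \left(-2305172 - 1302\right) \left(\frac{1}{\frac{1711}{12} - 2766453} - 239939\right) = - 2306474 \left(\frac{1}{- \frac{33195725}{12}} - 239939\right) = - 2306474 \left(- \frac{12}{33195725} - 239939\right) = \left(-2306474\right) \left(- \frac{7964949060787}{33195725}\right) = \frac{18370947920029635038}{33195725}$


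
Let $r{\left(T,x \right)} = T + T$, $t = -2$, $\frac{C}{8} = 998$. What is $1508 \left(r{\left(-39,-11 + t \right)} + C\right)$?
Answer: $11922248$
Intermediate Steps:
$C = 7984$ ($C = 8 \cdot 998 = 7984$)
$r{\left(T,x \right)} = 2 T$
$1508 \left(r{\left(-39,-11 + t \right)} + C\right) = 1508 \left(2 \left(-39\right) + 7984\right) = 1508 \left(-78 + 7984\right) = 1508 \cdot 7906 = 11922248$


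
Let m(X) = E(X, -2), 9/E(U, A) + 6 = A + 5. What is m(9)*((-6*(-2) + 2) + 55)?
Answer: -207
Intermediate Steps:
E(U, A) = 9/(-1 + A) (E(U, A) = 9/(-6 + (A + 5)) = 9/(-6 + (5 + A)) = 9/(-1 + A))
m(X) = -3 (m(X) = 9/(-1 - 2) = 9/(-3) = 9*(-1/3) = -3)
m(9)*((-6*(-2) + 2) + 55) = -3*((-6*(-2) + 2) + 55) = -3*((12 + 2) + 55) = -3*(14 + 55) = -3*69 = -207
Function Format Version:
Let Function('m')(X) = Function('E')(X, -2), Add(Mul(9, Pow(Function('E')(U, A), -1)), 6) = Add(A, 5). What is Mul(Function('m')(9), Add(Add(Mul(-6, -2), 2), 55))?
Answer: -207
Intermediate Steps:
Function('E')(U, A) = Mul(9, Pow(Add(-1, A), -1)) (Function('E')(U, A) = Mul(9, Pow(Add(-6, Add(A, 5)), -1)) = Mul(9, Pow(Add(-6, Add(5, A)), -1)) = Mul(9, Pow(Add(-1, A), -1)))
Function('m')(X) = -3 (Function('m')(X) = Mul(9, Pow(Add(-1, -2), -1)) = Mul(9, Pow(-3, -1)) = Mul(9, Rational(-1, 3)) = -3)
Mul(Function('m')(9), Add(Add(Mul(-6, -2), 2), 55)) = Mul(-3, Add(Add(Mul(-6, -2), 2), 55)) = Mul(-3, Add(Add(12, 2), 55)) = Mul(-3, Add(14, 55)) = Mul(-3, 69) = -207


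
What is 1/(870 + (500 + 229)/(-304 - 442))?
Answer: 746/648291 ≈ 0.0011507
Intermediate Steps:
1/(870 + (500 + 229)/(-304 - 442)) = 1/(870 + 729/(-746)) = 1/(870 + 729*(-1/746)) = 1/(870 - 729/746) = 1/(648291/746) = 746/648291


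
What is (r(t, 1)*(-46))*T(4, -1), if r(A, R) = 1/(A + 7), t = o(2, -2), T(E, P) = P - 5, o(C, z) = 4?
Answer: 276/11 ≈ 25.091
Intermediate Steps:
T(E, P) = -5 + P
t = 4
r(A, R) = 1/(7 + A)
(r(t, 1)*(-46))*T(4, -1) = (-46/(7 + 4))*(-5 - 1) = (-46/11)*(-6) = ((1/11)*(-46))*(-6) = -46/11*(-6) = 276/11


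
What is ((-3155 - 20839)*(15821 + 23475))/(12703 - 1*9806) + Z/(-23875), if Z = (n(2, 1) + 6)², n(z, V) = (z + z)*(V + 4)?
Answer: -22510980806372/69165875 ≈ -3.2546e+5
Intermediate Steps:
n(z, V) = 2*z*(4 + V) (n(z, V) = (2*z)*(4 + V) = 2*z*(4 + V))
Z = 676 (Z = (2*2*(4 + 1) + 6)² = (2*2*5 + 6)² = (20 + 6)² = 26² = 676)
((-3155 - 20839)*(15821 + 23475))/(12703 - 1*9806) + Z/(-23875) = ((-3155 - 20839)*(15821 + 23475))/(12703 - 1*9806) + 676/(-23875) = (-23994*39296)/(12703 - 9806) + 676*(-1/23875) = -942868224/2897 - 676/23875 = -22510980806372/69165875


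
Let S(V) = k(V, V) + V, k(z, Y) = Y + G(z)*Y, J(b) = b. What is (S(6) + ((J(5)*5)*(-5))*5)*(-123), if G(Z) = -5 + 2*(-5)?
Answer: 86469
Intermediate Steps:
G(Z) = -15 (G(Z) = -5 - 10 = -15)
k(z, Y) = -14*Y (k(z, Y) = Y - 15*Y = -14*Y)
S(V) = -13*V (S(V) = -14*V + V = -13*V)
(S(6) + ((J(5)*5)*(-5))*5)*(-123) = (-13*6 + ((5*5)*(-5))*5)*(-123) = (-78 + (25*(-5))*5)*(-123) = (-78 - 125*5)*(-123) = (-78 - 625)*(-123) = -703*(-123) = 86469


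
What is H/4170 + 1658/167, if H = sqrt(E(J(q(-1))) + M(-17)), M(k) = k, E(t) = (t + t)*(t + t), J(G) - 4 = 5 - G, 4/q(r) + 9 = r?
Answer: 1658/167 + sqrt(8411)/20850 ≈ 9.9325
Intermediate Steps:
q(r) = 4/(-9 + r)
J(G) = 9 - G (J(G) = 4 + (5 - G) = 9 - G)
E(t) = 4*t**2 (E(t) = (2*t)*(2*t) = 4*t**2)
H = sqrt(8411)/5 (H = sqrt(4*(9 - 4/(-9 - 1))**2 - 17) = sqrt(4*(9 - 4/(-10))**2 - 17) = sqrt(4*(9 - 4*(-1)/10)**2 - 17) = sqrt(4*(9 - 1*(-2/5))**2 - 17) = sqrt(4*(9 + 2/5)**2 - 17) = sqrt(4*(47/5)**2 - 17) = sqrt(4*(2209/25) - 17) = sqrt(8836/25 - 17) = sqrt(8411/25) = sqrt(8411)/5 ≈ 18.342)
H/4170 + 1658/167 = (sqrt(8411)/5)/4170 + 1658/167 = (sqrt(8411)/5)*(1/4170) + 1658*(1/167) = sqrt(8411)/20850 + 1658/167 = 1658/167 + sqrt(8411)/20850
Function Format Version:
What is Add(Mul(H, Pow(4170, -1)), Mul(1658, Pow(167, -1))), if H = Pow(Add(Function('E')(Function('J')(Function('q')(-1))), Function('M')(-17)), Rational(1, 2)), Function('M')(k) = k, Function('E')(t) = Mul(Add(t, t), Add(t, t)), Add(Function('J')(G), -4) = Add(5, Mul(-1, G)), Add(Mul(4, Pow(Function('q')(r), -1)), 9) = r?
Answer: Add(Rational(1658, 167), Mul(Rational(1, 20850), Pow(8411, Rational(1, 2)))) ≈ 9.9325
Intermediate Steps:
Function('q')(r) = Mul(4, Pow(Add(-9, r), -1))
Function('J')(G) = Add(9, Mul(-1, G)) (Function('J')(G) = Add(4, Add(5, Mul(-1, G))) = Add(9, Mul(-1, G)))
Function('E')(t) = Mul(4, Pow(t, 2)) (Function('E')(t) = Mul(Mul(2, t), Mul(2, t)) = Mul(4, Pow(t, 2)))
H = Mul(Rational(1, 5), Pow(8411, Rational(1, 2))) (H = Pow(Add(Mul(4, Pow(Add(9, Mul(-1, Mul(4, Pow(Add(-9, -1), -1)))), 2)), -17), Rational(1, 2)) = Pow(Add(Mul(4, Pow(Add(9, Mul(-1, Mul(4, Pow(-10, -1)))), 2)), -17), Rational(1, 2)) = Pow(Add(Mul(4, Pow(Add(9, Mul(-1, Mul(4, Rational(-1, 10)))), 2)), -17), Rational(1, 2)) = Pow(Add(Mul(4, Pow(Add(9, Mul(-1, Rational(-2, 5))), 2)), -17), Rational(1, 2)) = Pow(Add(Mul(4, Pow(Add(9, Rational(2, 5)), 2)), -17), Rational(1, 2)) = Pow(Add(Mul(4, Pow(Rational(47, 5), 2)), -17), Rational(1, 2)) = Pow(Add(Mul(4, Rational(2209, 25)), -17), Rational(1, 2)) = Pow(Add(Rational(8836, 25), -17), Rational(1, 2)) = Pow(Rational(8411, 25), Rational(1, 2)) = Mul(Rational(1, 5), Pow(8411, Rational(1, 2))) ≈ 18.342)
Add(Mul(H, Pow(4170, -1)), Mul(1658, Pow(167, -1))) = Add(Mul(Mul(Rational(1, 5), Pow(8411, Rational(1, 2))), Pow(4170, -1)), Mul(1658, Pow(167, -1))) = Add(Mul(Mul(Rational(1, 5), Pow(8411, Rational(1, 2))), Rational(1, 4170)), Mul(1658, Rational(1, 167))) = Add(Mul(Rational(1, 20850), Pow(8411, Rational(1, 2))), Rational(1658, 167)) = Add(Rational(1658, 167), Mul(Rational(1, 20850), Pow(8411, Rational(1, 2))))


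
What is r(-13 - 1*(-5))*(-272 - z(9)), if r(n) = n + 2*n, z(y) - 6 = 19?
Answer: 7128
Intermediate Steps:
z(y) = 25 (z(y) = 6 + 19 = 25)
r(n) = 3*n
r(-13 - 1*(-5))*(-272 - z(9)) = (3*(-13 - 1*(-5)))*(-272 - 1*25) = (3*(-13 + 5))*(-272 - 25) = (3*(-8))*(-297) = -24*(-297) = 7128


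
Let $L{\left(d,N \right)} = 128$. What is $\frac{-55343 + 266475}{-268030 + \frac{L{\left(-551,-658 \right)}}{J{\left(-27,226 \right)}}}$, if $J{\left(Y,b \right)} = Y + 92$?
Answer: $- \frac{6861790}{8710911} \approx -0.78772$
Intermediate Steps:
$J{\left(Y,b \right)} = 92 + Y$
$\frac{-55343 + 266475}{-268030 + \frac{L{\left(-551,-658 \right)}}{J{\left(-27,226 \right)}}} = \frac{-55343 + 266475}{-268030 + \frac{128}{92 - 27}} = \frac{211132}{-268030 + \frac{128}{65}} = \frac{211132}{- \frac{17421822}{65}} = 211132 \left(- \frac{65}{17421822}\right) = - \frac{6861790}{8710911}$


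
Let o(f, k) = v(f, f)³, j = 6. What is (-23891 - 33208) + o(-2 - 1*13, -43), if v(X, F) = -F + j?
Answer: -47838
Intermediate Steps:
v(X, F) = 6 - F (v(X, F) = -F + 6 = 6 - F)
o(f, k) = (6 - f)³
(-23891 - 33208) + o(-2 - 1*13, -43) = (-23891 - 33208) - (-6 + (-2 - 1*13))³ = -57099 - (-6 + (-2 - 13))³ = -57099 - (-6 - 15)³ = -57099 - 1*(-21)³ = -57099 - 1*(-9261) = -57099 + 9261 = -47838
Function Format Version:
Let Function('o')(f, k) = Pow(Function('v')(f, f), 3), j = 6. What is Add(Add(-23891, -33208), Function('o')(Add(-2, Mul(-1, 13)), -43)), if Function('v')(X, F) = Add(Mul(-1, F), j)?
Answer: -47838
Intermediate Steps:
Function('v')(X, F) = Add(6, Mul(-1, F)) (Function('v')(X, F) = Add(Mul(-1, F), 6) = Add(6, Mul(-1, F)))
Function('o')(f, k) = Pow(Add(6, Mul(-1, f)), 3)
Add(Add(-23891, -33208), Function('o')(Add(-2, Mul(-1, 13)), -43)) = Add(Add(-23891, -33208), Mul(-1, Pow(Add(-6, Add(-2, Mul(-1, 13))), 3))) = Add(-57099, Mul(-1, Pow(Add(-6, Add(-2, -13)), 3))) = Add(-57099, Mul(-1, Pow(Add(-6, -15), 3))) = Add(-57099, Mul(-1, Pow(-21, 3))) = Add(-57099, Mul(-1, -9261)) = Add(-57099, 9261) = -47838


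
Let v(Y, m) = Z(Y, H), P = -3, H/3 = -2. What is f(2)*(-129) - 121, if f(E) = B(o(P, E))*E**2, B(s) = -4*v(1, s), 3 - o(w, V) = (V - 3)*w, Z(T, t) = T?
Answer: 1943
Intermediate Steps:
H = -6 (H = 3*(-2) = -6)
v(Y, m) = Y
o(w, V) = 3 - w*(-3 + V) (o(w, V) = 3 - (V - 3)*w = 3 - (-3 + V)*w = 3 - w*(-3 + V))
B(s) = -4 (B(s) = -4*1 = -4)
f(E) = -4*E**2
f(2)*(-129) - 121 = -4*2**2*(-129) - 121 = -4*4*(-129) - 121 = -16*(-129) - 121 = 2064 - 121 = 1943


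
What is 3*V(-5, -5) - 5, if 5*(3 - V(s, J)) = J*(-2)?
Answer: -2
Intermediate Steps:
V(s, J) = 3 + 2*J/5 (V(s, J) = 3 - J*(-2)/5 = 3 - (-2)*J/5 = 3 + 2*J/5)
3*V(-5, -5) - 5 = 3*(3 + (⅖)*(-5)) - 5 = 3*(3 - 2) - 5 = 3*1 - 5 = 3 - 5 = -2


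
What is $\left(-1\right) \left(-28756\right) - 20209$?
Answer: $8547$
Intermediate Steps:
$\left(-1\right) \left(-28756\right) - 20209 = 28756 - 20209 = 8547$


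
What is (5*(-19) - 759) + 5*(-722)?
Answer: -4464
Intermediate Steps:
(5*(-19) - 759) + 5*(-722) = (-95 - 759) - 3610 = -854 - 3610 = -4464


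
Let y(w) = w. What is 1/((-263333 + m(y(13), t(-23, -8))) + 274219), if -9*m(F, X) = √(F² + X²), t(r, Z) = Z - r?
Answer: 440883/4799452141 + 9*√394/9598904282 ≈ 9.1880e-5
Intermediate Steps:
m(F, X) = -√(F² + X²)/9
1/((-263333 + m(y(13), t(-23, -8))) + 274219) = 1/((-263333 - √(13² + (-8 - 1*(-23))²)/9) + 274219) = 1/((-263333 - √(169 + (-8 + 23)²)/9) + 274219) = 1/((-263333 - √(169 + 15²)/9) + 274219) = 1/((-263333 - √(169 + 225)/9) + 274219) = 1/((-263333 - √394/9) + 274219) = 1/(10886 - √394/9)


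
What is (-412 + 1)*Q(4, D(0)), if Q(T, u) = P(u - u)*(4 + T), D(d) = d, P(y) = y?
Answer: 0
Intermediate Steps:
Q(T, u) = 0 (Q(T, u) = (u - u)*(4 + T) = 0*(4 + T) = 0)
(-412 + 1)*Q(4, D(0)) = (-412 + 1)*0 = -411*0 = 0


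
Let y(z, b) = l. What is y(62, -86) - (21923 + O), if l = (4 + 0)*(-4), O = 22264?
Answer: -44203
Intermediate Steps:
l = -16 (l = 4*(-4) = -16)
y(z, b) = -16
y(62, -86) - (21923 + O) = -16 - (21923 + 22264) = -16 - 1*44187 = -16 - 44187 = -44203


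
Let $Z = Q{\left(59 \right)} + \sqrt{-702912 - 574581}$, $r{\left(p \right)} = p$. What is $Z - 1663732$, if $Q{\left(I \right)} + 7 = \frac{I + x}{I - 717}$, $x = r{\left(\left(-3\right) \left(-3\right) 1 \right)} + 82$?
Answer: $- \frac{547370206}{329} + i \sqrt{1277493} \approx -1.6637 \cdot 10^{6} + 1130.3 i$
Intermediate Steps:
$x = 91$ ($x = \left(-3\right) \left(-3\right) 1 + 82 = 9 \cdot 1 + 82 = 9 + 82 = 91$)
$Q{\left(I \right)} = -7 + \frac{91 + I}{-717 + I}$ ($Q{\left(I \right)} = -7 + \frac{I + 91}{I - 717} = -7 + \frac{91 + I}{-717 + I}$)
$Z = - \frac{2378}{329} + i \sqrt{1277493}$ ($Z = \frac{2 \left(2555 - 177\right)}{-717 + 59} + \sqrt{-702912 - 574581} = \frac{2 \left(2555 - 177\right)}{-658} + \sqrt{-1277493} = 2 \left(- \frac{1}{658}\right) 2378 + i \sqrt{1277493} = - \frac{2378}{329} + i \sqrt{1277493} \approx -7.228 + 1130.3 i$)
$Z - 1663732 = \left(- \frac{2378}{329} + i \sqrt{1277493}\right) - 1663732 = - \frac{547370206}{329} + i \sqrt{1277493}$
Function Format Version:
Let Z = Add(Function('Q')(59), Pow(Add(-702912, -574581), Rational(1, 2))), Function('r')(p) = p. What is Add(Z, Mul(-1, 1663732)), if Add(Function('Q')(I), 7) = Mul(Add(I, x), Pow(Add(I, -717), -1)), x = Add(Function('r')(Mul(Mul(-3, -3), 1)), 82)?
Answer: Add(Rational(-547370206, 329), Mul(I, Pow(1277493, Rational(1, 2)))) ≈ Add(-1.6637e+6, Mul(1130.3, I))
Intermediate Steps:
x = 91 (x = Add(Mul(Mul(-3, -3), 1), 82) = Add(Mul(9, 1), 82) = Add(9, 82) = 91)
Function('Q')(I) = Add(-7, Mul(Pow(Add(-717, I), -1), Add(91, I))) (Function('Q')(I) = Add(-7, Mul(Add(I, 91), Pow(Add(I, -717), -1))) = Add(-7, Mul(Add(91, I), Pow(Add(-717, I), -1))) = Add(-7, Mul(Pow(Add(-717, I), -1), Add(91, I))))
Z = Add(Rational(-2378, 329), Mul(I, Pow(1277493, Rational(1, 2)))) (Z = Add(Mul(2, Pow(Add(-717, 59), -1), Add(2555, Mul(-3, 59))), Pow(Add(-702912, -574581), Rational(1, 2))) = Add(Mul(2, Pow(-658, -1), Add(2555, -177)), Pow(-1277493, Rational(1, 2))) = Add(Mul(2, Rational(-1, 658), 2378), Mul(I, Pow(1277493, Rational(1, 2)))) = Add(Rational(-2378, 329), Mul(I, Pow(1277493, Rational(1, 2)))) ≈ Add(-7.2280, Mul(1130.3, I)))
Add(Z, Mul(-1, 1663732)) = Add(Add(Rational(-2378, 329), Mul(I, Pow(1277493, Rational(1, 2)))), Mul(-1, 1663732)) = Add(Add(Rational(-2378, 329), Mul(I, Pow(1277493, Rational(1, 2)))), -1663732) = Add(Rational(-547370206, 329), Mul(I, Pow(1277493, Rational(1, 2))))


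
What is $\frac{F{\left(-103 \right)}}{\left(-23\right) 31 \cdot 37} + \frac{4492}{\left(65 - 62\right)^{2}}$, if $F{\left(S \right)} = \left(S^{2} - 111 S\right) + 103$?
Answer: $\frac{118304147}{237429} \approx 498.27$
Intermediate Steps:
$F{\left(S \right)} = 103 + S^{2} - 111 S$
$\frac{F{\left(-103 \right)}}{\left(-23\right) 31 \cdot 37} + \frac{4492}{\left(65 - 62\right)^{2}} = \frac{103 + \left(-103\right)^{2} - -11433}{\left(-23\right) 31 \cdot 37} + \frac{4492}{\left(65 - 62\right)^{2}} = \frac{103 + 10609 + 11433}{\left(-713\right) 37} + \frac{4492}{\left(65 - 62\right)^{2}} = \frac{22145}{-26381} + \frac{4492}{3^{2}} = 22145 \left(- \frac{1}{26381}\right) + \frac{4492}{9} = - \frac{22145}{26381} + 4492 \cdot \frac{1}{9} = - \frac{22145}{26381} + \frac{4492}{9} = \frac{118304147}{237429}$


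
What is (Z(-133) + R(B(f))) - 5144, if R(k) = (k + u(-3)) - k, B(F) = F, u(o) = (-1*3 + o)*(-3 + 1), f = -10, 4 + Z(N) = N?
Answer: -5269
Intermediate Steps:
Z(N) = -4 + N
u(o) = 6 - 2*o (u(o) = (-3 + o)*(-2) = 6 - 2*o)
R(k) = 12 (R(k) = (k + (6 - 2*(-3))) - k = (k + (6 + 6)) - k = (k + 12) - k = (12 + k) - k = 12)
(Z(-133) + R(B(f))) - 5144 = ((-4 - 133) + 12) - 5144 = (-137 + 12) - 5144 = -125 - 5144 = -5269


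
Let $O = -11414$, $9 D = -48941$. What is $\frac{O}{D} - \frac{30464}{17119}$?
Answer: $\frac{15742810}{49283587} \approx 0.31943$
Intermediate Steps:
$D = - \frac{48941}{9}$ ($D = \frac{1}{9} \left(-48941\right) = - \frac{48941}{9} \approx -5437.9$)
$\frac{O}{D} - \frac{30464}{17119} = - \frac{11414}{- \frac{48941}{9}} - \frac{30464}{17119} = \left(-11414\right) \left(- \frac{9}{48941}\right) - \frac{1792}{1007} = \frac{102726}{48941} - \frac{1792}{1007} = \frac{15742810}{49283587}$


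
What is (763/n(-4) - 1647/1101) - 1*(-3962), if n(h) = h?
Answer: 5533999/1468 ≈ 3769.8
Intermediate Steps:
(763/n(-4) - 1647/1101) - 1*(-3962) = (763/(-4) - 1647/1101) - 1*(-3962) = (763*(-¼) - 1647*1/1101) + 3962 = (-763/4 - 549/367) + 3962 = -282217/1468 + 3962 = 5533999/1468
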